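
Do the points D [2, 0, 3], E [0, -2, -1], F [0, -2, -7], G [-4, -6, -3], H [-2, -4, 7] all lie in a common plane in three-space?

Yes

The plane through D, E, F has normal n = DE × DF = (12, -12, 0) and equation n·P = 24.
Checking the remaining points: n·G = 24, n·H = 24.
All equal 24, so all 5 points lie in one plane.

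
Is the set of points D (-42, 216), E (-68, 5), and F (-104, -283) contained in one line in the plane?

DE = (-26, -211), DF = (-62, -499).
Twice the signed area of △DEF is (-26)(-499) − (-211)(-62) = -108.
The area is nonzero, so the three points are not collinear.

No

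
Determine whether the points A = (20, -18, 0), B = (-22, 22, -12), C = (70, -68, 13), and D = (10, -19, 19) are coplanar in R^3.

No

The four points are coplanar iff the 3×3 determinant with rows AB, AC, AD is zero.
Rows: (-42, 40, -12), (50, -50, 13), (-10, -1, 19).
Expanding along the first row: (-42)(-937) − (40)(1080) + (-12)(-550) = 2754.
Nonzero ⇒ not coplanar.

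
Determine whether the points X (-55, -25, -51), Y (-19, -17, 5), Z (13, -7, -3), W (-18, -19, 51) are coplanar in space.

Yes

A normal to the plane through X, Y, Z is n = XY × XZ = (-624, 2080, 104).
The plane has equation n·P = -22984. For W: n·W = -22984.
Equal, so W lies in the plane and all four are coplanar.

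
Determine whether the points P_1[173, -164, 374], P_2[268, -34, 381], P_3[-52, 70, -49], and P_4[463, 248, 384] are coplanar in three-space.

The four points are coplanar iff the 3×3 determinant with rows P_1P_2, P_1P_3, P_1P_4 is zero.
Rows: (95, 130, 7), (-225, 234, -423), (290, 412, 10).
Expanding along the first row: (95)(176616) − (130)(120420) + (7)(-160560) = 0.
Zero determinant ⇒ coplanar.

Yes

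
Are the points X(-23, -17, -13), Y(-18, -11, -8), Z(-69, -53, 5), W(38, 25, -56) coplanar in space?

A normal to the plane through X, Y, Z is n = XY × XZ = (288, -320, 96).
The plane has equation n·P = -2432. For W: n·W = -2432.
Equal, so W lies in the plane and all four are coplanar.

Yes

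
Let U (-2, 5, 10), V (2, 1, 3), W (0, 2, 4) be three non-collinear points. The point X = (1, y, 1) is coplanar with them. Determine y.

1/2

Coplanarity requires UV · (UW × UX) = 0.
UV = (4, -4, -7), UW = (2, -3, -6); the triple product is linear in y with coefficient 10 and constant term -5.
Setting it to zero: y = 1/2.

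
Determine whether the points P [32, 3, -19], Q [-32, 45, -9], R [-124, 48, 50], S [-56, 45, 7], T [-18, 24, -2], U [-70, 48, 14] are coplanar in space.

Yes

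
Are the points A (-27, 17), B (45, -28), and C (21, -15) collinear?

AB = (72, -45), AC = (48, -32).
det[AB; AC] = (72)(-32) − (-45)(48) = -144.
The determinant is nonzero, so they are not collinear.

No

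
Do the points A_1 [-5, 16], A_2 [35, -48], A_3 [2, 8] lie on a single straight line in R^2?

A_1A_2 = (40, -64), A_1A_3 = (7, -8).
det[A_1A_2; A_1A_3] = (40)(-8) − (-64)(7) = 128.
The determinant is nonzero, so they are not collinear.

No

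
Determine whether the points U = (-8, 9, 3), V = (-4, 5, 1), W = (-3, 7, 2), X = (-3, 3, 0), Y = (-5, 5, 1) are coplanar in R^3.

The plane through U, V, W has normal n = UV × UW = (0, -6, 12) and equation n·P = -18.
Checking the remaining points: n·X = -18, n·Y = -18.
All equal -18, so all 5 points lie in one plane.

Yes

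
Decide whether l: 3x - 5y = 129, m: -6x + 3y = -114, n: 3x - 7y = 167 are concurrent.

No

Lines aᵢx + bᵢy = cᵢ with pairwise distinct directions are concurrent exactly when det[aᵢ bᵢ cᵢ] = 0.
Here the determinant is 66.
Nonzero, so no common point exists.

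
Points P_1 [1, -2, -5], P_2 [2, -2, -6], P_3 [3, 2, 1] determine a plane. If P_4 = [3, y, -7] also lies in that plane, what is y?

A normal to the plane is n = P_1P_2 × P_1P_3 = (4, -8, 4).
P_4 lies in the plane iff n · P_1P_4 = 0.
This gives (-8)y + (-16) = 0, so y = -2.

-2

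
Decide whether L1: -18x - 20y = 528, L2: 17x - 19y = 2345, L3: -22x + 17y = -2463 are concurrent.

Intersecting L1 and L2: solving the 2×2 system gives (x, y) = (18434/341, -25593/341).
Substitute into L3: (-22)(18434/341) + (17)(-25593/341) = -840629/341.
But L3 requires -2463 ≠ -840629/341, so the three lines have no common point.

No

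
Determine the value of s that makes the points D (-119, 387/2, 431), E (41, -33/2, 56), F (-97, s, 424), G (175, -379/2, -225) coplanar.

337/2

Normal to plane DEG: n = (-5865, -5290, 460); plane equation n·P = -127420.
Requiring n·F = -127420: (-5290)s + (763945) = -127420.
So s = 337/2.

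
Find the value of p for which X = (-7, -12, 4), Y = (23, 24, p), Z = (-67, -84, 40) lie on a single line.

Direction XZ = (-60, -72, 36). From the x-coordinate of Y, the parameter along the line is τ = (23 − (-7))/(-60) = -1/2.
Then p = 4 + (-1/2)·(36) = -14.

-14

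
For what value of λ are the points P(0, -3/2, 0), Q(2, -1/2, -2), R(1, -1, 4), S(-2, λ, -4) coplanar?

-5/2

The points are coplanar iff PQ · (PR × PS) = 0.
Expanding, this is linear in λ: (-10)λ + (-25) = 0.
So λ = -5/2.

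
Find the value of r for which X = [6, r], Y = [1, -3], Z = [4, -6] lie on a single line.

-8

Collinearity: (X − Y) must be parallel to (Z − Y) = (3, -3).
Cross-multiplying the components: (r − (-3))·(3) = (5)·(-3).
Solving gives r = -8.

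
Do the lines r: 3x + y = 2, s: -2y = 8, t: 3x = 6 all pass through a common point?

Intersecting r and s: solving the 2×2 system gives (x, y) = (2, -4).
Substitute into t: (3)(2) + (0)(-4) = 6.
This equals 6, so (2, -4) lies on all three lines and they are concurrent.

Yes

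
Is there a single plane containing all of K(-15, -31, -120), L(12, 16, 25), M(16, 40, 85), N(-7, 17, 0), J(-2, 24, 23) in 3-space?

Yes

The plane through K, L, M has normal n = KL × KM = (-660, -1040, 460) and equation n·P = -13060.
Checking the remaining points: n·N = -13060, n·J = -13060.
All equal -13060, so all 5 points lie in one plane.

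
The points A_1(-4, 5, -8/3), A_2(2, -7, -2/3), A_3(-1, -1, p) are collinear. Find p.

Collinearity requires A_1A_2 × A_1A_3 = 0; each component is linear in p.
The x-component gives (-12)p + (-20) = 0, so p = -5/3.
The remaining components then also vanish.

-5/3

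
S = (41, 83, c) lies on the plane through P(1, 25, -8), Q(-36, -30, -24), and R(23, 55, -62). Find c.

-25

A normal to the plane is n = PQ × PR = (3450, -2350, 100).
S lies in the plane iff n · PS = 0.
This gives (100)c + (2500) = 0, so c = -25.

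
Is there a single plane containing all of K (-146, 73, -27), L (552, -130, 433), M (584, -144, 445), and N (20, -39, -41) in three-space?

Yes

A normal to the plane through K, L, M is n = KL × KM = (4004, 6344, -3276).
The plane has equation n·P = -33020. For N: n·N = -33020.
Equal, so N lies in the plane and all four are coplanar.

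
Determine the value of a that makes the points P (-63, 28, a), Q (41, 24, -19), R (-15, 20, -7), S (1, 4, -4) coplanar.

The points are coplanar iff PQ · (PR × PS) = 0.
Expanding, this is linear in a: (-960)a + (-960) = 0.
So a = -1.

-1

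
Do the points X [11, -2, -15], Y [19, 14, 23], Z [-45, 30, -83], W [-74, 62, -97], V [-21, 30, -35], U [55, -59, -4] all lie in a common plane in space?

The plane through X, Y, Z has normal n = XY × XZ = (-2304, -1584, 1152) and equation n·P = -39456.
Checking the remaining points: n·W = -39456, n·V = -39456, n·U = -37872.
Since n·U = -37872 ≠ -39456, U is off the plane and the points are not all coplanar.

No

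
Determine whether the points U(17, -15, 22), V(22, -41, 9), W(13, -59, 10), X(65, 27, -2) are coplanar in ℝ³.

Yes

The four points are coplanar iff the 3×3 determinant with rows UV, UW, UX is zero.
Rows: (5, -26, -13), (-4, -44, -12), (48, 42, -24).
Expanding along the first row: (5)(1560) − (-26)(672) + (-13)(1944) = 0.
Zero determinant ⇒ coplanar.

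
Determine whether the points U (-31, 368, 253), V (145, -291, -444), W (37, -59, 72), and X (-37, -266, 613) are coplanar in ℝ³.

With U as base: UV = (176, -659, -697), UW = (68, -427, -181), UX = (-6, -634, 360).
UW × UX = (-268474, -23394, -45674).
UV · (UW × UX) = 0.
The scalar triple product vanishes, so the four points are coplanar.

Yes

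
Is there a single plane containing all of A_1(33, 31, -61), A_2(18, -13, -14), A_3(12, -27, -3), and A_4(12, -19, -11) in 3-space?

No

The four points are coplanar iff the 3×3 determinant with rows A_1A_2, A_1A_3, A_1A_4 is zero.
Rows: (-15, -44, 47), (-21, -58, 58), (-21, -50, 50).
Expanding along the first row: (-15)(0) − (-44)(168) + (47)(-168) = -504.
Nonzero ⇒ not coplanar.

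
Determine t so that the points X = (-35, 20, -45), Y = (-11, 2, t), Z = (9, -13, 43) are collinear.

3

Direction XZ = (44, -33, 88). From the x-coordinate of Y, the parameter along the line is τ = (-11 − (-35))/44 = 6/11.
Then t = (-45) + 6/11·(88) = 3.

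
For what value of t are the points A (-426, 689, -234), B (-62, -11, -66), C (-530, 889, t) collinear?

Collinearity requires AB × AC = 0; each component is linear in t.
The x-component gives (-700)t + (-197400) = 0, so t = -282.
The remaining components then also vanish.

-282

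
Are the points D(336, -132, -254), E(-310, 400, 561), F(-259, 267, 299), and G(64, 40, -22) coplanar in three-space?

No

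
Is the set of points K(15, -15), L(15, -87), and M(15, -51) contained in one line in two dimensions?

Yes

KL = (0, -72), KM = (0, -36).
Checking proportionality: KM = 1/2·KL, so the vectors are parallel and the points are collinear.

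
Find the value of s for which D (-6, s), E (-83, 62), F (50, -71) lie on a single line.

The three points are collinear iff det[DE; DF] = 0.
This determinant is linear in s: (133)s + (1995) = 0, so s = -15.

-15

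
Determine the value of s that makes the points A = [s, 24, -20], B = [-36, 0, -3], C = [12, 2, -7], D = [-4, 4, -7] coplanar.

44

Coplanarity ⇔ det[AB; AC; AD] = 0.
Expanding, this is linear in s: (-8)s + (352) = 0.
So s = 44.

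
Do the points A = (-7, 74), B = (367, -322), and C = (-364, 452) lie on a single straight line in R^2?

Yes

AB = (374, -396), AC = (-357, 378).
Twice the signed area of △ABC is (374)(378) − (-396)(-357) = 0.
The triangle is degenerate (zero area), so the points are collinear.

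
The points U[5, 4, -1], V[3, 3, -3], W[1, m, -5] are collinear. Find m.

Direction UV = (-2, -1, -2). From the x-coordinate of W, the parameter along the line is τ = (1 − 5)/(-2) = 2.
Then m = 4 + 2·(-1) = 2.

2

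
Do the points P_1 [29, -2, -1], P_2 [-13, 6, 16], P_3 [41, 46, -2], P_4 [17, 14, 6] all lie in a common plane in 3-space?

No

With P_1 as base: P_1P_2 = (-42, 8, 17), P_1P_3 = (12, 48, -1), P_1P_4 = (-12, 16, 7).
P_1P_3 × P_1P_4 = (352, -72, 768).
P_1P_2 · (P_1P_3 × P_1P_4) = -2304.
Since -2304 ≠ 0, the four points are not coplanar.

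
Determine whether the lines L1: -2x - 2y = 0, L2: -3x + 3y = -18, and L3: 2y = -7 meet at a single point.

The three lines meet at one point iff the augmented coefficient matrix [aᵢ bᵢ cᵢ] has rank < 3, i.e. its determinant vanishes.
Here the determinant is 12.
Nonzero, so no common point exists.

No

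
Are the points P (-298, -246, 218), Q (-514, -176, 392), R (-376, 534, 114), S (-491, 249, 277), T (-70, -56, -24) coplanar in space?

The plane through P, Q, R has normal n = PQ × PR = (-143000, -36036, -163020) and equation n·X = 15940496.
Checking the remaining points: n·S = 16083496, n·T = 15940496.
Since n·S = 16083496 ≠ 15940496, S is off the plane and the points are not all coplanar.

No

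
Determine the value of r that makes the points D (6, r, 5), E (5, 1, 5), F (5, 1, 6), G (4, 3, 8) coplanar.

-1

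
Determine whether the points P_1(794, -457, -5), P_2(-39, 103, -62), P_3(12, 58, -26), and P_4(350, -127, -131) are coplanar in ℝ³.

Yes

A normal to the plane through P_1, P_2, P_3 is n = P_1P_2 × P_1P_3 = (17595, 27081, 8925).
The plane has equation n·P = 1549788. For P_4: n·P_4 = 1549788.
Equal, so P_4 lies in the plane and all four are coplanar.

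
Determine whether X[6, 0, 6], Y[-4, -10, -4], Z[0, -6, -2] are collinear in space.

No

XY = (-10, -10, -10), XZ = (-6, -6, -8).
XY × XZ = (20, -20, 0).
The cross product is nonzero, so the points do not lie on one line.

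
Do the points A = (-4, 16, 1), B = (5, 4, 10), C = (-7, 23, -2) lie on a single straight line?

No

AB = (9, -12, 9), AC = (-3, 7, -3).
Comparing components 2 and 3: (-12)(-3) − (9)(7) = -27 ≠ 0, so AB and AC are not parallel and the points are not collinear.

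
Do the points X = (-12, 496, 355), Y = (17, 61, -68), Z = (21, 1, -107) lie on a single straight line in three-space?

No

XY = (29, -435, -423), XZ = (33, -495, -462).
XY × XZ = (-8415, -561, 0).
The cross product is nonzero, so the points do not lie on one line.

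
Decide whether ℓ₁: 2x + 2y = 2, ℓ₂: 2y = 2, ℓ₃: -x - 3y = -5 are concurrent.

No

Lines aᵢx + bᵢy = cᵢ with pairwise distinct directions are concurrent exactly when det[aᵢ bᵢ cᵢ] = 0.
Here the determinant is -8.
Nonzero, so no common point exists.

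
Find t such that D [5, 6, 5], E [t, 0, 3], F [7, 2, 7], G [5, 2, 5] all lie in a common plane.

3

Normal to plane DFG: n = (8, 0, -8); plane equation n·P = 0.
Requiring n·E = 0: (8)t + (-24) = 0.
So t = 3.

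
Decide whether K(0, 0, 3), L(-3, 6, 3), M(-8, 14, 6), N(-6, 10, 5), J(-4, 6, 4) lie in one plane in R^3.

No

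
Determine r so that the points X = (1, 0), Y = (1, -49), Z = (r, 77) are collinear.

1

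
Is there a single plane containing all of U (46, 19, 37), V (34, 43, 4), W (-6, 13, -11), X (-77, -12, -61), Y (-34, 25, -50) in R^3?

The plane through U, V, W has normal n = UV × UW = (-1350, 1140, 1320) and equation n·P = 8400.
Checking the remaining points: n·X = 9750, n·Y = 8400.
Since n·X = 9750 ≠ 8400, X is off the plane and the points are not all coplanar.

No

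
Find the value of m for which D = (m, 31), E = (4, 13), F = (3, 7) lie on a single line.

7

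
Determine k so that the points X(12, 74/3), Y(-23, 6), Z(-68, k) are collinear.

-18

The three points are collinear iff det[XY; XZ] = 0.
This determinant is linear in k: (-35)k + (-630) = 0, so k = -18.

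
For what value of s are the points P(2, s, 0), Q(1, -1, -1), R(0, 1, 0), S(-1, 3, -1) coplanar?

Coplanarity ⇔ det[PQ; PR; PS] = 0.
Expanding, this is linear in s: (2)s + (6) = 0.
So s = -3.

-3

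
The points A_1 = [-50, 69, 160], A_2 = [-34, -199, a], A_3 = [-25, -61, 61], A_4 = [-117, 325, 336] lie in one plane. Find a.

Normal to plane A_1A_3A_4: n = (2464, 2233, -2310); plane equation n·P = -338723.
Requiring n·A_2 = -338723: (-2310)a + (-528143) = -338723.
So a = -82.

-82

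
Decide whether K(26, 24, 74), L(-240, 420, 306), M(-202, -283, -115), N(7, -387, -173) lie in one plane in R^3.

Yes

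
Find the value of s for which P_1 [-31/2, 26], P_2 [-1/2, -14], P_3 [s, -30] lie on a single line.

The three points are collinear iff det[P_1P_2; P_1P_3] = 0.
This determinant is linear in s: (40)s + (-220) = 0, so s = 11/2.

11/2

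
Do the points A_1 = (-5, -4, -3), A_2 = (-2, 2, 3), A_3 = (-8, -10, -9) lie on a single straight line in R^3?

A_1A_2 = (3, 6, 6), A_1A_3 = (-3, -6, -6).
Each component of A_1A_3 is -1 times the corresponding component of A_1A_2, so A_1A_3 = -1·A_1A_2 and the points are collinear.

Yes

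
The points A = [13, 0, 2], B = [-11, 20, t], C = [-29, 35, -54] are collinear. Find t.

Collinearity requires AB × AC = 0; each component is linear in t.
The x-component gives (-35)t + (-1050) = 0, so t = -30.
The remaining components then also vanish.

-30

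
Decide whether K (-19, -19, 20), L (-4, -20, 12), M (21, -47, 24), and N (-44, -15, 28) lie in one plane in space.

A normal to the plane through K, L, M is n = KL × KM = (-228, -380, -380).
The plane has equation n·P = 3952. For N: n·N = 5092.
5092 ≠ 3952, so N is off the plane.

No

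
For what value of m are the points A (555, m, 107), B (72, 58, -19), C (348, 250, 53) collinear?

394

Direction BC = (276, 192, 72). From the x-coordinate of A, the parameter along the line is τ = (555 − 72)/276 = 7/4.
Then m = 58 + 7/4·(192) = 394.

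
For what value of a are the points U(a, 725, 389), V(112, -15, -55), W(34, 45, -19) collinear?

Collinearity requires UV × UW = 0; each component is linear in a.
The y-component gives (36)a + (30600) = 0, so a = -850.
The remaining components then also vanish.

-850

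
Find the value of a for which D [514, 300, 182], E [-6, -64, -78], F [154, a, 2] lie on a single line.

Collinearity requires DE × DF = 0; each component is linear in a.
The x-component gives (260)a + (-12480) = 0, so a = 48.
The remaining components then also vanish.

48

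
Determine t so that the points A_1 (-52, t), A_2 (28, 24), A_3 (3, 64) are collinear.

Collinearity: (A_1 − A_2) must be parallel to (A_3 − A_2) = (-25, 40).
Cross-multiplying the components: (t − 24)·(-25) = (-80)·(40).
Solving gives t = 152.

152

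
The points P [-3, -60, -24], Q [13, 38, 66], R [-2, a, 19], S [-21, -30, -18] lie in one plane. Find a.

-5

Normal to plane PQS: n = (-2112, -1716, 2244); plane equation n·X = 55440.
Requiring n·R = 55440: (-1716)a + (46860) = 55440.
So a = -5.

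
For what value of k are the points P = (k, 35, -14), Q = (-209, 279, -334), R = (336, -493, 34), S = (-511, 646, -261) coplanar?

Coplanarity ⇔ det[PQ; PR; PS] = 0.
Expanding, this is linear in k: (191412)k + (13781664) = 0.
So k = -72.

-72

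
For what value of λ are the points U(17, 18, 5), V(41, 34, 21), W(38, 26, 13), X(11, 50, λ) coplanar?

37

Normal to plane UVW: n = (0, 144, -144); plane equation n·P = 1872.
Requiring n·X = 1872: (-144)λ + (7200) = 1872.
So λ = 37.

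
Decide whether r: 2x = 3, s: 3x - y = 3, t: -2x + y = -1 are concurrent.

Intersecting r and s: solving the 2×2 system gives (x, y) = (3/2, 3/2).
Substitute into t: (-2)(3/2) + (1)(3/2) = -3/2.
But t requires -1 ≠ -3/2, so the three lines have no common point.

No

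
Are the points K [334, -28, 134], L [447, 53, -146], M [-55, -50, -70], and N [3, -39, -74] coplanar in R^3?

No

With K as base: KL = (113, 81, -280), KM = (-389, -22, -204), KN = (-331, -11, -208).
KM × KN = (2332, -13388, -3003).
KL · (KM × KN) = 19928.
Since 19928 ≠ 0, the four points are not coplanar.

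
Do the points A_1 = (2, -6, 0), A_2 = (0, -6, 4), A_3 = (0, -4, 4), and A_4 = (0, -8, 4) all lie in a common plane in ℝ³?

Yes

A normal to the plane through A_1, A_2, A_3 is n = A_1A_2 × A_1A_3 = (-8, 0, -4).
The plane has equation n·P = -16. For A_4: n·A_4 = -16.
Equal, so A_4 lies in the plane and all four are coplanar.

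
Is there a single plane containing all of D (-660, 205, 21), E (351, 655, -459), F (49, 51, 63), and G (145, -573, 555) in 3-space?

Yes

The four points are coplanar iff the 3×3 determinant with rows DE, DF, DG is zero.
Rows: (1011, 450, -480), (709, -154, 42), (805, -778, 534).
Expanding along the first row: (1011)(-49560) − (450)(344796) + (-480)(-427632) = 0.
Zero determinant ⇒ coplanar.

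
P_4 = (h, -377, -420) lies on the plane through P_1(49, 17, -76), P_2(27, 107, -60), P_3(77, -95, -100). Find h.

187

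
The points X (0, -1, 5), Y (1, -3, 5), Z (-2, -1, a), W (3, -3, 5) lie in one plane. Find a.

Normal to plane XYW: n = (0, 0, 4); plane equation n·P = 20.
Requiring n·Z = 20: (4)a + (0) = 20.
So a = 5.

5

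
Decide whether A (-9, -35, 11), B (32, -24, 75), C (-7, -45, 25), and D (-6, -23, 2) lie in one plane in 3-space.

No

The four points are coplanar iff the 3×3 determinant with rows AB, AC, AD is zero.
Rows: (41, 11, 64), (2, -10, 14), (3, 12, -9).
Expanding along the first row: (41)(-78) − (11)(-60) + (64)(54) = 918.
Nonzero ⇒ not coplanar.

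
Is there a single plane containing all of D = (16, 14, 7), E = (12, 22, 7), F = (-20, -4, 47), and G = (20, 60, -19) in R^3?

No

With D as base: DE = (-4, 8, 0), DF = (-36, -18, 40), DG = (4, 46, -26).
DF × DG = (-1372, -776, -1584).
DE · (DF × DG) = -720.
Since -720 ≠ 0, the four points are not coplanar.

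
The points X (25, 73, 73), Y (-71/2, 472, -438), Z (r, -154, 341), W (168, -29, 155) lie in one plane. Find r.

Coplanarity ⇔ det[XY; XZ; XW] = 0.
Expanding, this is linear in r: (19404)r + (-2309076) = 0.
So r = 119.

119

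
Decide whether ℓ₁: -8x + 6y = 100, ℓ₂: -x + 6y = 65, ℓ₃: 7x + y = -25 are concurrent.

Intersecting ℓ₁ and ℓ₂: solving the 2×2 system gives (x, y) = (-5, 10).
Substitute into ℓ₃: (7)(-5) + (1)(10) = -25.
This equals -25, so (-5, 10) lies on all three lines and they are concurrent.

Yes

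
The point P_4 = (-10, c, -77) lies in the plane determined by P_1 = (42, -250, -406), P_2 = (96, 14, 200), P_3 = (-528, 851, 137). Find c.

7

A normal to the plane is n = P_1P_2 × P_1P_3 = (-523854, -374742, 209934).
P_4 lies in the plane iff n · P_1P_4 = 0.
This gives (-374742)c + (2623194) = 0, so c = 7.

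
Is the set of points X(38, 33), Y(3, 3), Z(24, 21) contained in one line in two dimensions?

Yes

XY = (-35, -30), XZ = (-14, -12).
Twice the signed area of △XYZ is (-35)(-12) − (-30)(-14) = 0.
The triangle is degenerate (zero area), so the points are collinear.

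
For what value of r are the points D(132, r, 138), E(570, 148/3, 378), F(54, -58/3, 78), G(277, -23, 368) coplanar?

Coplanarity ⇔ det[DE; DF; DG] = 0.
Expanding, this is linear in r: (-82740)r + (-992880) = 0.
So r = -12.

-12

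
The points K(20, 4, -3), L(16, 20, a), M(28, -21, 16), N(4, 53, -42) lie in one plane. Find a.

-9

The points are coplanar iff KL · (KM × KN) = 0.
Expanding, this is linear in a: (-8)a + (-72) = 0.
So a = -9.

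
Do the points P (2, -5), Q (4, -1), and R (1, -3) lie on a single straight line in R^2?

PQ = (2, 4), PR = (-1, 2).
If collinear, PR would be a scalar multiple of PQ. But (2)·(2) ≠ (4)·(-1) (difference 8), so they are not parallel; the points are not collinear.

No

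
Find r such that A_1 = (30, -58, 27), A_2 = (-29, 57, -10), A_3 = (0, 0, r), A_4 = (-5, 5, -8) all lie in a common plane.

Normal to plane A_1A_2A_4: n = (-1694, -770, 308); plane equation n·P = 2156.
Requiring n·A_3 = 2156: (308)r + (0) = 2156.
So r = 7.

7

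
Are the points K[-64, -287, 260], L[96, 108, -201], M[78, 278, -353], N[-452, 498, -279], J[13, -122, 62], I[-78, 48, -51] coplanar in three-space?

The plane through K, L, M has normal n = KL × KM = (18330, 32618, 34310) and equation n·P = -1613886.
Checking the remaining points: n·N = -1613886, n·J = -1613886, n·I = -1613886.
All equal -1613886, so all 6 points lie in one plane.

Yes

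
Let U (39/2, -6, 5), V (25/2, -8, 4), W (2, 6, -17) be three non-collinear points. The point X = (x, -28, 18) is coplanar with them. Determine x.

The plane through U, V, W has equation 56x − (273/2)y − 119z = 1316.
Substituting X: (56)x + (1680) = 1316, so x = -13/2.

-13/2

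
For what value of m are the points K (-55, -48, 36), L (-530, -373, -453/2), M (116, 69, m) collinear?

261/2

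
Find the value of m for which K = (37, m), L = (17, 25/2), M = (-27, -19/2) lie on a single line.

Collinearity: (K − L) must be parallel to (M − L) = (-44, -22).
Cross-multiplying the components: (m − 25/2)·(-44) = (20)·(-22).
Solving gives m = 45/2.

45/2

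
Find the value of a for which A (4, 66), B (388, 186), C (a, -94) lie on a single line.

-508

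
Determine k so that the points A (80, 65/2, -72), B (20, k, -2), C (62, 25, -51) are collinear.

15/2

Direction AC = (-18, -15/2, 21). From the x-coordinate of B, the parameter along the line is τ = (20 − 80)/(-18) = 10/3.
Then k = 65/2 + 10/3·(-15/2) = 15/2.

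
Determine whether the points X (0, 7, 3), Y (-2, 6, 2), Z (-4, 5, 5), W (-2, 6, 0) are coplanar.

Yes

The four points are coplanar iff the 3×3 determinant with rows XY, XZ, XW is zero.
Rows: (-2, -1, -1), (-4, -2, 2), (-2, -1, -3).
Expanding along the first row: (-2)(8) − (-1)(16) + (-1)(0) = 0.
Zero determinant ⇒ coplanar.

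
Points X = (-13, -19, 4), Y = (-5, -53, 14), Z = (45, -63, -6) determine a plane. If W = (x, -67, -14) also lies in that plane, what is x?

The plane through X, Y, Z has equation 780x + 660y + 1620z = -16200.
Substituting W: (780)x + (-66900) = -16200, so x = 65.

65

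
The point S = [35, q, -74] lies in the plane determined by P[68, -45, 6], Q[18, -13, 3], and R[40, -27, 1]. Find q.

-22

A normal to the plane is n = PQ × PR = (-106, -166, -4).
S lies in the plane iff n · PS = 0.
This gives (-166)q + (-3652) = 0, so q = -22.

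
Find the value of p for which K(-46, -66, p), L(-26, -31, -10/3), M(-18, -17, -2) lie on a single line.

-20/3

Direction LM = (8, 14, 4/3). From the x-coordinate of K, the parameter along the line is τ = (-46 − (-26))/8 = -5/2.
Then p = (-10/3) + (-5/2)·(4/3) = -20/3.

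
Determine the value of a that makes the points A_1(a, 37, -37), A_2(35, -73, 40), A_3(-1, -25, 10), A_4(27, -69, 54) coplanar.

Coplanarity ⇔ det[A_1A_2; A_1A_3; A_1A_4] = 0.
Expanding, this is linear in a: (-792)a + (-35640) = 0.
So a = -45.

-45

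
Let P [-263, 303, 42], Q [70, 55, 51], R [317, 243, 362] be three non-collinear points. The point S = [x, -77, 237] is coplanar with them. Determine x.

Coplanarity requires PQ · (PR × PS) = 0.
PQ = (333, -248, 9), PR = (580, -60, 320); the triple product is linear in x with coefficient -78820 and constant term 41932240.
Setting it to zero: x = 532.

532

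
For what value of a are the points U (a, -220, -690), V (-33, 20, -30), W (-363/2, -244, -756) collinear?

-168

Direction VW = (-297/2, -264, -726). From the y-coordinate of U, the parameter along the line is τ = (-220 − 20)/(-264) = 10/11.
Then a = (-33) + 10/11·(-297/2) = -168.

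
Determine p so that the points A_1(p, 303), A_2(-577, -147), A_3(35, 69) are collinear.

698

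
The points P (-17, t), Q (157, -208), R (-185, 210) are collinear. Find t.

Collinearity: (P − Q) must be parallel to (R − Q) = (-342, 418).
Cross-multiplying the components: (t − (-208))·(-342) = (-174)·(418).
Solving gives t = 14/3.

14/3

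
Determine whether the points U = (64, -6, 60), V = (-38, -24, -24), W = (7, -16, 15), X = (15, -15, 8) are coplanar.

Yes

The four points are coplanar iff the 3×3 determinant with rows UV, UW, UX is zero.
Rows: (-102, -18, -84), (-57, -10, -45), (-49, -9, -52).
Expanding along the first row: (-102)(115) − (-18)(759) + (-84)(23) = 0.
Zero determinant ⇒ coplanar.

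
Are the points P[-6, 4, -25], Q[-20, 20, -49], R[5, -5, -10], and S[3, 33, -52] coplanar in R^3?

With P as base: PQ = (-14, 16, -24), PR = (11, -9, 15), PS = (9, 29, -27).
PR × PS = (-192, 432, 400).
PQ · (PR × PS) = 0.
The scalar triple product vanishes, so the four points are coplanar.

Yes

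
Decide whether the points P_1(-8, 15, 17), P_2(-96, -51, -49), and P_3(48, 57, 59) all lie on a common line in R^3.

Yes

P_1P_2 = (-88, -66, -66), P_1P_3 = (56, 42, 42).
P_1P_2 × P_1P_3 = (0, 0, 0).
The cross product vanishes, so the three points are collinear.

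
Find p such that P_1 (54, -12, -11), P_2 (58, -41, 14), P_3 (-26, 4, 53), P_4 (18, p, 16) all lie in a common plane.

-3

Coplanarity ⇔ det[P_1P_2; P_1P_3; P_1P_4] = 0.
Expanding, this is linear in p: (-2256)p + (-6768) = 0.
So p = -3.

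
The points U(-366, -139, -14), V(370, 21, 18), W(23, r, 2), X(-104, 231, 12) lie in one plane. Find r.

Normal to plane UVX: n = (-7680, -10752, 230400); plane equation n·P = 1079808.
Requiring n·W = 1079808: (-10752)r + (284160) = 1079808.
So r = -74.

-74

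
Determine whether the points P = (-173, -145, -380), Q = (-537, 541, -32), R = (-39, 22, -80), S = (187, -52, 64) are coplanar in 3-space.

The four points are coplanar iff the 3×3 determinant with rows PQ, PR, PS is zero.
Rows: (-364, 686, 348), (134, 167, 300), (360, 93, 444).
Expanding along the first row: (-364)(46248) − (686)(-48504) + (348)(-47658) = -145512.
Nonzero ⇒ not coplanar.

No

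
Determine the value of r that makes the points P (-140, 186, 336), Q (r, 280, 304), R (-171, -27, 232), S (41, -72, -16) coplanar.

Normal to plane PRS: n = (48144, -29736, 46551); plane equation n·X = 3370080.
Requiring n·Q = 3370080: (48144)r + (5825424) = 3370080.
So r = -51.

-51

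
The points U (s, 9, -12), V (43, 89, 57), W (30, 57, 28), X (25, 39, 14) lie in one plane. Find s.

Coplanarity ⇔ det[UV; UW; UX] = 0.
Expanding, this is linear in s: (74)s + (-1036) = 0.
So s = 14.

14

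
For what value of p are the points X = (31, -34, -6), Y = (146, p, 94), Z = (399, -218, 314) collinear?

Direction XZ = (368, -184, 320). From the x-coordinate of Y, the parameter along the line is τ = (146 − 31)/368 = 5/16.
Then p = (-34) + 5/16·(-184) = -183/2.

-183/2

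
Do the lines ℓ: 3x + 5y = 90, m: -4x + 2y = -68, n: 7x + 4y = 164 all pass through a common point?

The three lines meet at one point iff the augmented coefficient matrix [aᵢ bᵢ cᵢ] has rank < 3, i.e. its determinant vanishes.
Here the determinant is 0.
It vanishes, so the lines are concurrent at (20, 6).

Yes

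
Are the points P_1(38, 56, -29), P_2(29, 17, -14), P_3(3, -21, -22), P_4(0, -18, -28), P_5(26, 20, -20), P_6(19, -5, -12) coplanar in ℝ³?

Yes

The plane through P_1, P_2, P_3 has normal n = P_1P_2 × P_1P_3 = (882, -462, -672) and equation n·P = 27132.
Checking the remaining points: n·P_4 = 27132, n·P_5 = 27132, n·P_6 = 27132.
All equal 27132, so all 6 points lie in one plane.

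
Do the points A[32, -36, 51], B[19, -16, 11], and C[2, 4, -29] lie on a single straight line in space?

No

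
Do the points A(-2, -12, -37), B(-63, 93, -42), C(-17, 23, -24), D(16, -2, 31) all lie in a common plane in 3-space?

The four points are coplanar iff the 3×3 determinant with rows AB, AC, AD is zero.
Rows: (-61, 105, -5), (-15, 35, 13), (18, 10, 68).
Expanding along the first row: (-61)(2250) − (105)(-1254) + (-5)(-780) = -1680.
Nonzero ⇒ not coplanar.

No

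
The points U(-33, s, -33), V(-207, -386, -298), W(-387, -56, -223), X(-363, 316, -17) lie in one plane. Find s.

The points are coplanar iff UV · (UW × UX) = 0.
Expanding, this is linear in s: (-38880)s + (-2138400) = 0.
So s = -55.

-55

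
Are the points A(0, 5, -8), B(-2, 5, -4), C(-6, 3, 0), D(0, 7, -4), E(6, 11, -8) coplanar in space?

The plane through A, B, C has normal n = AB × AC = (8, -8, 4) and equation n·P = -72.
Checking the remaining points: n·D = -72, n·E = -72.
All equal -72, so all 5 points lie in one plane.

Yes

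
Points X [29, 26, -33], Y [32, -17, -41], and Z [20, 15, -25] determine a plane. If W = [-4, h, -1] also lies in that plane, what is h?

9

The plane through X, Y, Z has equation −432x + 48y − 420z = 2580.
Substituting W: (48)h + (2148) = 2580, so h = 9.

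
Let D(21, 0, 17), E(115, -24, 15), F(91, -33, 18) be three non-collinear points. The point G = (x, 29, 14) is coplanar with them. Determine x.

-7

The plane through D, E, F has equation −90x − 234y − 1422z = -26064.
Substituting G: (-90)x + (-26694) = -26064, so x = -7.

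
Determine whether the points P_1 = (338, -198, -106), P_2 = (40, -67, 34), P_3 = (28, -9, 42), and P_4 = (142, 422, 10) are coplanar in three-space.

With P_1 as base: P_1P_2 = (-298, 131, 140), P_1P_3 = (-310, 189, 148), P_1P_4 = (-196, 620, 116).
P_1P_3 × P_1P_4 = (-69836, 6952, -155156).
P_1P_2 · (P_1P_3 × P_1P_4) = 0.
The scalar triple product vanishes, so the four points are coplanar.

Yes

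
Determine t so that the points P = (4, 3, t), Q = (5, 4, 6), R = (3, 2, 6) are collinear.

Collinearity requires PQ × PR = 0; each component is linear in t.
The x-component gives (-2)t + (12) = 0, so t = 6.
The remaining components then also vanish.

6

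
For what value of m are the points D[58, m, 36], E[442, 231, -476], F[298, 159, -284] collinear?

Direction EF = (-144, -72, 192). From the x-coordinate of D, the parameter along the line is τ = (58 − 442)/(-144) = 8/3.
Then m = 231 + 8/3·(-72) = 39.

39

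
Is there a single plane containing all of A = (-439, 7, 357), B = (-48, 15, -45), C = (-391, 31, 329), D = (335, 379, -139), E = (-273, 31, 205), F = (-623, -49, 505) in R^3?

No

The plane through A, B, C has normal n = AB × AC = (9424, -8348, 9000) and equation n·P = -982572.
Checking the remaining points: n·D = -1257852, n·E = -986540, n·F = -917100.
Since n·D = -1257852 ≠ -982572, D is off the plane and the points are not all coplanar.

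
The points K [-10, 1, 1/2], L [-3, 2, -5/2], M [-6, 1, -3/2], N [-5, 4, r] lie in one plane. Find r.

-1/2

Normal to plane KLM: n = (-2, 2, -4); plane equation n·P = 20.
Requiring n·N = 20: (-4)r + (18) = 20.
So r = -1/2.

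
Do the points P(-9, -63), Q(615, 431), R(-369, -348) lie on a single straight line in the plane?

Yes

PQ = (624, 494), PR = (-360, -285).
Twice the signed area of △PQR is (624)(-285) − (494)(-360) = 0.
The triangle is degenerate (zero area), so the points are collinear.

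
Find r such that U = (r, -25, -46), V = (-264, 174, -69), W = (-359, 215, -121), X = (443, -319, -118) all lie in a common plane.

Coplanarity ⇔ det[UV; UW; UX] = 0.
Expanding, this is linear in r: (27645)r + (-1354605) = 0.
So r = 49.

49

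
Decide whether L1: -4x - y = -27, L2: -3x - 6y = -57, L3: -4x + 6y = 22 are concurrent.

Lines aᵢx + bᵢy = cᵢ with pairwise distinct directions are concurrent exactly when det[aᵢ bᵢ cᵢ] = 0.
Here the determinant is 0.
It vanishes, so the lines are concurrent at (5, 7).

Yes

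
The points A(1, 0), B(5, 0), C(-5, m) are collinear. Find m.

0

The three points are collinear iff det[AB; AC] = 0.
This determinant is linear in m: (4)m + (0) = 0, so m = 0.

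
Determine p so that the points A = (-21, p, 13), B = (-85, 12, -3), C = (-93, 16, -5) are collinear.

Direction BC = (-8, 4, -2). From the x-coordinate of A, the parameter along the line is τ = (-21 − (-85))/(-8) = -8.
Then p = 12 + (-8)·(4) = -20.

-20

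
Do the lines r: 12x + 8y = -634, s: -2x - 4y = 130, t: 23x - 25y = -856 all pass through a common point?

No

The three lines meet at one point iff the augmented coefficient matrix [aᵢ bᵢ cᵢ] has rank < 3, i.e. its determinant vanishes.
Here the determinant is 284.
Nonzero, so no common point exists.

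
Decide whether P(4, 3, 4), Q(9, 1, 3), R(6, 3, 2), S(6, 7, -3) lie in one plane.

A normal to the plane through P, Q, R is n = PQ × PR = (4, 8, 4).
The plane has equation n·X = 56. For S: n·S = 68.
68 ≠ 56, so S is off the plane.

No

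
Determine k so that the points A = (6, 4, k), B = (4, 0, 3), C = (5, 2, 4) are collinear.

Direction BC = (1, 2, 1). From the x-coordinate of A, the parameter along the line is τ = (6 − 4)/1 = 2.
Then k = 3 + 2·(1) = 5.

5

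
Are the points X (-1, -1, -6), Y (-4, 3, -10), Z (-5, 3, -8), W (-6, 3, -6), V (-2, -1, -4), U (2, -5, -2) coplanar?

The plane through X, Y, Z has normal n = XY × XZ = (8, 10, 4) and equation n·P = -42.
Checking the remaining points: n·W = -42, n·V = -42, n·U = -42.
All equal -42, so all 6 points lie in one plane.

Yes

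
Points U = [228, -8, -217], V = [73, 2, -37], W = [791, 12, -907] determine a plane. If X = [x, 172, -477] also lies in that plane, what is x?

A normal to the plane is n = UV × UW = (-10500, -5610, -8730).
X lies in the plane iff n · UX = 0.
This gives (-10500)x + (3654000) = 0, so x = 348.

348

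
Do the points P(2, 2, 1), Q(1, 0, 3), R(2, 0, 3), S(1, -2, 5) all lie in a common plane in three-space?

A normal to the plane through P, Q, R is n = PQ × PR = (0, 2, 2).
The plane has equation n·X = 6. For S: n·S = 6.
Equal, so S lies in the plane and all four are coplanar.

Yes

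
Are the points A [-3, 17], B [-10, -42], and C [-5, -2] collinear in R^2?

No

AB = (-7, -59), AC = (-2, -19).
Twice the signed area of △ABC is (-7)(-19) − (-59)(-2) = 15.
The area is nonzero, so the three points are not collinear.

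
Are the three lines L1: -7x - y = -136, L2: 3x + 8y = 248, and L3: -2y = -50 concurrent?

No

The three lines meet at one point iff the augmented coefficient matrix [aᵢ bᵢ cᵢ] has rank < 3, i.e. its determinant vanishes.
Here the determinant is -6.
Nonzero, so no common point exists.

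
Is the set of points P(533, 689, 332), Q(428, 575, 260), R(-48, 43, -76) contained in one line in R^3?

No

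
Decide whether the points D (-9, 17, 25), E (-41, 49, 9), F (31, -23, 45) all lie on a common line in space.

Yes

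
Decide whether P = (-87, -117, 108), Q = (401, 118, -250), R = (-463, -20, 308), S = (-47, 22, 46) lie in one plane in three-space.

Yes

A normal to the plane through P, Q, R is n = PQ × PR = (81726, 37008, 135696).
The plane has equation n·X = 3215070. For S: n·S = 3215070.
Equal, so S lies in the plane and all four are coplanar.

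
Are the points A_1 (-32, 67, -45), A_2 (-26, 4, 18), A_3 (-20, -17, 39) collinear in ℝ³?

No

A_1A_2 = (6, -63, 63), A_1A_3 = (12, -84, 84).
Comparing components 3 and 1: (63)(12) − (6)(84) = 252 ≠ 0, so A_1A_2 and A_1A_3 are not parallel and the points are not collinear.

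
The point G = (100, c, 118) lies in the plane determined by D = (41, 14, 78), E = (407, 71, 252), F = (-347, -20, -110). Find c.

-66

Coplanarity requires DE · (DF × DG) = 0.
DE = (366, 57, 174), DF = (-388, -34, -188); the triple product is linear in c with coefficient 1296 and constant term 85536.
Setting it to zero: c = -66.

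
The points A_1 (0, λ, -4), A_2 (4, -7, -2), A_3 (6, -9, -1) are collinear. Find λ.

-3

Direction A_2A_3 = (2, -2, 1). From the x-coordinate of A_1, the parameter along the line is τ = (0 − 4)/2 = -2.
Then λ = (-7) + (-2)·(-2) = -3.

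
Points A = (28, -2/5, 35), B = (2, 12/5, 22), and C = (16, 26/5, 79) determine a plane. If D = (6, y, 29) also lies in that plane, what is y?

Coplanarity requires AB · (AC × AD) = 0.
AB = (-26, 14/5, -13), AC = (-12, 28/5, 44); the triple product is linear in y with coefficient 1300 and constant term -3120.
Setting it to zero: y = 12/5.

12/5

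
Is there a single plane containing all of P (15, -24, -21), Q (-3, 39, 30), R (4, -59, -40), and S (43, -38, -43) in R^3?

Yes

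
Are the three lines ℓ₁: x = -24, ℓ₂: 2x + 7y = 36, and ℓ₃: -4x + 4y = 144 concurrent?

Yes

The three lines meet at one point iff the augmented coefficient matrix [aᵢ bᵢ cᵢ] has rank < 3, i.e. its determinant vanishes.
Here the determinant is 0.
It vanishes, so the lines are concurrent at (-24, 12).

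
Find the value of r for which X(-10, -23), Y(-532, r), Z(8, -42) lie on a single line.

528

The three points are collinear iff det[XY; XZ] = 0.
This determinant is linear in r: (-18)r + (9504) = 0, so r = 528.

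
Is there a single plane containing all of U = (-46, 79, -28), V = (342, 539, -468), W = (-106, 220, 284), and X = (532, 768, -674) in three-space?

No

The four points are coplanar iff the 3×3 determinant with rows UV, UW, UX is zero.
Rows: (388, 460, -440), (-60, 141, 312), (578, 689, -646).
Expanding along the first row: (388)(-306054) − (460)(-141576) + (-440)(-122838) = 424728.
Nonzero ⇒ not coplanar.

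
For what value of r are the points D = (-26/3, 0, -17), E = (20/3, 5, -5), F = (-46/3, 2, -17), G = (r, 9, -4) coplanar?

-4

Coplanarity ⇔ det[DE; DF; DG] = 0.
Expanding, this is linear in r: (-24)r + (-96) = 0.
So r = -4.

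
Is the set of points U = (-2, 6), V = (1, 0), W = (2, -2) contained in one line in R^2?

Yes

UV = (3, -6), UW = (4, -8).
Twice the signed area of △UVW is (3)(-8) − (-6)(4) = 0.
The triangle is degenerate (zero area), so the points are collinear.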